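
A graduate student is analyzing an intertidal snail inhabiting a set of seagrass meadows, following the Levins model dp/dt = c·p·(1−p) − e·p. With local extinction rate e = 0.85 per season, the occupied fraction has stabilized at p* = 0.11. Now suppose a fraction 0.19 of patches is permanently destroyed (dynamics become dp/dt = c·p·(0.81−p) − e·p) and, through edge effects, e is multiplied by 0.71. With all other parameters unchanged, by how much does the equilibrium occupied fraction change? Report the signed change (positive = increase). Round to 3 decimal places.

Balance c(1−p*) = e gives c = e/(1 − 0.11000) = 0.85/0.89000 = 0.95506.
New p* = 0.81 − e/c = 0.81 − 0.60350/0.95506 = 0.17810.
Δp* = 0.17810 − 0.11000 = +0.06810.

0.068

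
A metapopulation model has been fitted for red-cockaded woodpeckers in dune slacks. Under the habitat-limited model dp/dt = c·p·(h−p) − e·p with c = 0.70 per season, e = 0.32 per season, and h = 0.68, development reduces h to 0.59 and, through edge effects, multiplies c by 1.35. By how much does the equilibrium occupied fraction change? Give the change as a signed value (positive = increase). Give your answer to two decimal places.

0.03

Before: p* = h − e/c = 0.68 − 0.32/0.70 = 0.68 − 0.4571 = 0.2229.
After: c = 0.945, e = 0.32, h = 0.59; p* = 0.59 − 0.32/0.945 = 0.2514.
Δp* = 0.2514 − 0.2229 = +0.0285.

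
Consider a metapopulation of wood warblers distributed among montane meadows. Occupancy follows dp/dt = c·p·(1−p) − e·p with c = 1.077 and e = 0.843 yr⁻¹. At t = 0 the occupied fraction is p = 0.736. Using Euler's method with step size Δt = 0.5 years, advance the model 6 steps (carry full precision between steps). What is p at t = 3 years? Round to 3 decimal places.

0.307

Update rule: p ← p + [c·p·(1−p) − e·p]·Δt with Δt = 0.5.
p: 0.73600 → 0.53041  (Δp = -0.20559)
p: 0.53041 → 0.44097  (Δp = -0.08944)
p: 0.44097 → 0.38785  (Δp = -0.05312)
p: 0.38785 → 0.35222  (Δp = -0.03563)
p: 0.35222 → 0.32663  (Δp = -0.02560)
p: 0.32663 → 0.30739  (Δp = -0.01923)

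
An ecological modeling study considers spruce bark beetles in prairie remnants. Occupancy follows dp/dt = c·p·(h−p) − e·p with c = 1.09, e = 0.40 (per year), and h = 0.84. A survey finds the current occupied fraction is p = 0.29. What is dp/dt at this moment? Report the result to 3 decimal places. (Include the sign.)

Colonization term: c·p·(h−p) = 1.09×0.29×0.5500 = 0.17386.
Extinction term: e·p = 0.11600.
dp/dt = 0.17386 − 0.11600 = 0.05786.

0.058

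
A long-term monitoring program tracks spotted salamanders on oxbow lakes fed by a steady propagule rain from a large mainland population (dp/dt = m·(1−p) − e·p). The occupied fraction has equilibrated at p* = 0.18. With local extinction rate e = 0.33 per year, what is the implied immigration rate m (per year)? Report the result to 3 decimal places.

0.072

At equilibrium m(1−p*) = e·p*, so m = e·p*/(1−p*).
m = 0.33 × 0.18 / 0.8200 = 0.0594/0.8200 = 0.0724.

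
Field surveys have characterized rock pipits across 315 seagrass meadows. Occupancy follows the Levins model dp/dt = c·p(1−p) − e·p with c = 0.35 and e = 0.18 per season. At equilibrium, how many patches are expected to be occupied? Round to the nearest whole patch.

153

p* = 1 − e/c = 1 − 0.18/0.35 = 0.4857.
Expected occupied patches = N × p* = 315 × 0.4857 = 153.00 ≈ 153.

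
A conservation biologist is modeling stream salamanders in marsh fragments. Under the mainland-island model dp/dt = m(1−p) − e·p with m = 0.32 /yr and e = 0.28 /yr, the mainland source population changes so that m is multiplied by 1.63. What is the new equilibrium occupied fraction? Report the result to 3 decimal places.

0.651

Before: p* = 0.32/(0.32+0.28) = 0.5333.
After: m = 0.5216, e = 0.28; p* = 0.5216/0.8016 = 0.6507.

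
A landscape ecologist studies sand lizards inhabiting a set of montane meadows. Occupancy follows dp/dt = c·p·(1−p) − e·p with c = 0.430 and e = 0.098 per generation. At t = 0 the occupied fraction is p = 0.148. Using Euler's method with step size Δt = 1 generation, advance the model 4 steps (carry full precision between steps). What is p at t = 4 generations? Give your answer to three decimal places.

Update rule: p ← p + [c·p·(1−p) − e·p]·Δt with Δt = 1.
  1  |  dp/dt·Δt = +0.039717  |  p_1 = 0.187717
  2  |  dp/dt·Δt = +0.047170  |  p_2 = 0.234887
  3  |  dp/dt·Δt = +0.054259  |  p_3 = 0.289146
  4  |  dp/dt·Δt = +0.060046  |  p_4 = 0.349192

0.349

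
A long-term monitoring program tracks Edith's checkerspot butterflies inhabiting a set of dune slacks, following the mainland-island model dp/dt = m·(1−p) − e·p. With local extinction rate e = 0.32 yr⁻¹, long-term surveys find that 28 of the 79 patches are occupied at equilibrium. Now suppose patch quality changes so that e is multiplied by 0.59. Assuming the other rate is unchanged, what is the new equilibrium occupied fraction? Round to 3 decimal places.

Observed p* = 28/79 = 0.35443.
Balance m(1−p*) = e·p* gives m = e·p*/(1−p*) = 0.32×0.35443/0.64557 = 0.17569.
New p* = m/(m+e) = 0.17569/(0.17569+0.18880) = 0.48202.

0.482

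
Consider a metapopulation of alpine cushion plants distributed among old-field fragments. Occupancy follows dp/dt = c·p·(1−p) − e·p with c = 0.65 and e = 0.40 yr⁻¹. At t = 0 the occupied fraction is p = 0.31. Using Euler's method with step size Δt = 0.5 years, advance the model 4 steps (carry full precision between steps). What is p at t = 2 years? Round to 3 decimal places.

0.337

Update rule: p ← p + [c·p·(1−p) − e·p]·Δt with Δt = 0.5.
  1  |  dp/dt·Δt = +0.007517  |  p_1 = 0.317518
  2  |  dp/dt·Δt = +0.006924  |  p_2 = 0.324442
  3  |  dp/dt·Δt = +0.006345  |  p_3 = 0.330786
  4  |  dp/dt·Δt = +0.005787  |  p_4 = 0.336573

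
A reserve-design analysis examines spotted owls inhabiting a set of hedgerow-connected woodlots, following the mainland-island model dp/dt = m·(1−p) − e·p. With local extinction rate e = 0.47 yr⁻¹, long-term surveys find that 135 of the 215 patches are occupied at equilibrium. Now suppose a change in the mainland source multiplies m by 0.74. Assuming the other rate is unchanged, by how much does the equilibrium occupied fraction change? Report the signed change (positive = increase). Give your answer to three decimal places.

-0.073

Observed p* = 135/215 = 0.62791.
Balance m(1−p*) = e·p* gives m = e·p*/(1−p*) = 0.47×0.62791/0.37209 = 0.79314.
New p* = m/(m+e) = 0.58692/(0.58692+0.47000) = 0.55531.
Δp* = 0.55531 − 0.62791 = -0.07260.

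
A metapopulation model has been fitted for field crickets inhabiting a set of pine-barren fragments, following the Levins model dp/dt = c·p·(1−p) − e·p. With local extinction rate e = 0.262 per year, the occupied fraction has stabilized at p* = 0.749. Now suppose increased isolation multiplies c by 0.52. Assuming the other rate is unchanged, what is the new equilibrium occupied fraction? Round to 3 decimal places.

Balance c(1−p*) = e gives c = e/(1 − 0.74900) = 0.262/0.25100 = 1.04382.
New p* = 1 − e/c = 1 − 0.26200/0.54279 = 0.51731.

0.517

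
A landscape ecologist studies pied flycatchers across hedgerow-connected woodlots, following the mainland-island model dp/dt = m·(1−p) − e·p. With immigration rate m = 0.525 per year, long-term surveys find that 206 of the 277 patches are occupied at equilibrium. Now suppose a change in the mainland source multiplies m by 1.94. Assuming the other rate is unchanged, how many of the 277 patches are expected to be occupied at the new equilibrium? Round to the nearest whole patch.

Observed p* = 206/277 = 0.74368.
Balance m(1−p*) = e·p* gives e = m(1−p*)/p* = 0.525×0.25632/0.74368 = 0.18095.
New p* = m/(m+e) = 1.01850/(1.01850+0.18095) = 0.84914.
Expected occupied = 277 × 0.84914 = 235.21 ≈ 235.

235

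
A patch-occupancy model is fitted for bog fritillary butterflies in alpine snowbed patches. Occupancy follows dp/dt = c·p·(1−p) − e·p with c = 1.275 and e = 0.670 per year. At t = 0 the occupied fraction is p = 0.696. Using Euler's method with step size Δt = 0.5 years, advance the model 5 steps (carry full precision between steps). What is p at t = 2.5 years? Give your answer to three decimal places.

0.497

Update rule: p ← p + [c·p·(1−p) − e·p]·Δt with Δt = 0.5.
  1  |  dp/dt·Δt = -0.098275  |  p_1 = 0.597725
  2  |  dp/dt·Δt = -0.046951  |  p_2 = 0.550774
  3  |  dp/dt·Δt = -0.026778  |  p_3 = 0.523996
  4  |  dp/dt·Δt = -0.016531  |  p_4 = 0.507465
  5  |  dp/dt·Δt = -0.010661  |  p_5 = 0.496804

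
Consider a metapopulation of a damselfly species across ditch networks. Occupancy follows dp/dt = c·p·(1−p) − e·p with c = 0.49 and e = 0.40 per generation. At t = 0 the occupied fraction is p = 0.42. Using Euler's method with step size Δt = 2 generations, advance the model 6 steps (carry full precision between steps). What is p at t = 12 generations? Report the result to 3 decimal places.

Update rule: p ← p + [c·p·(1−p) − e·p]·Δt with Δt = 2.
step 1: Δp = -0.09727, p = 0.32273
step 2: Δp = -0.04398, p = 0.27875
step 3: Δp = -0.02597, p = 0.25278
step 4: Δp = -0.01712, p = 0.23566
step 5: Δp = -0.01201, p = 0.22365
step 6: Δp = -0.00876, p = 0.21489

0.215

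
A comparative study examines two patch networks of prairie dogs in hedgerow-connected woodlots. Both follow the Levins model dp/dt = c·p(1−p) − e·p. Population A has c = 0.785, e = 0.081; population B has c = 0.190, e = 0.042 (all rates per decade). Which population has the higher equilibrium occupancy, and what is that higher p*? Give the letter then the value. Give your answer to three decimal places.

A, 0.897

A: p*_A = 1 − 0.081/0.785 = 0.8968.
B: p*_B = 1 − 0.042/0.190 = 0.7789.
A is higher at 0.8968.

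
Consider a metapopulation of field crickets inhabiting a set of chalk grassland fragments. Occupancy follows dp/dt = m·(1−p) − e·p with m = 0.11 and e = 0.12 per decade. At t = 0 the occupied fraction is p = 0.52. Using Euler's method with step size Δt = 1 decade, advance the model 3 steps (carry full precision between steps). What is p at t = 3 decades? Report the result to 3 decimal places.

0.497

Update rule: p ← p + [m·(1−p) − e·p]·Δt with Δt = 1.
p: 0.52000 → 0.51040  (Δp = -0.00960)
p: 0.51040 → 0.50301  (Δp = -0.00739)
p: 0.50301 → 0.49732  (Δp = -0.00569)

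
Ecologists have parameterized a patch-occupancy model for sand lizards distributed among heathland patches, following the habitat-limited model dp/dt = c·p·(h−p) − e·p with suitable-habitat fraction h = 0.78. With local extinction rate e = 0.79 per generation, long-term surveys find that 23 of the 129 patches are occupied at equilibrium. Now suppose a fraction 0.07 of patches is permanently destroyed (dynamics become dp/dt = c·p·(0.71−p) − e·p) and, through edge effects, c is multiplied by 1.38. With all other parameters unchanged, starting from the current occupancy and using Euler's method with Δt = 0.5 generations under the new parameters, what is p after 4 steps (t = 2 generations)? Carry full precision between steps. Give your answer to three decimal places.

0.231

Observed p* = 23/129 = 0.17829.
Balance c(h−p*) = e gives c = e/(0.78 − 0.17829) = 0.79/0.60171 = 1.31293.
Starting from p₀ = 0.17829; update p ← p + (dp/dt)·Δt with the new parameters.
p: 0.17829 → 0.19375  (Δp = +0.01546)
p: 0.19375 → 0.20783  (Δp = +0.01408)
p: 0.20783 → 0.22029  (Δp = +0.01245)
p: 0.22029 → 0.23100  (Δp = +0.01072)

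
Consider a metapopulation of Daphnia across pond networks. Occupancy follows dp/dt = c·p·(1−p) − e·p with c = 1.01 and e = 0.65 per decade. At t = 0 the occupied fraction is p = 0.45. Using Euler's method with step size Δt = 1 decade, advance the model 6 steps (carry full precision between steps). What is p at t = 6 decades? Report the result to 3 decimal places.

Update rule: p ← p + [c·p·(1−p) − e·p]·Δt with Δt = 1.
  1  |  dp/dt·Δt = -0.042525  |  p_1 = 0.407475
  2  |  dp/dt·Δt = -0.021005  |  p_2 = 0.386470
  3  |  dp/dt·Δt = -0.011723  |  p_3 = 0.374746
  4  |  dp/dt·Δt = -0.006931  |  p_4 = 0.367816
  5  |  dp/dt·Δt = -0.004228  |  p_5 = 0.363588
  6  |  dp/dt·Δt = -0.002627  |  p_6 = 0.360962

0.361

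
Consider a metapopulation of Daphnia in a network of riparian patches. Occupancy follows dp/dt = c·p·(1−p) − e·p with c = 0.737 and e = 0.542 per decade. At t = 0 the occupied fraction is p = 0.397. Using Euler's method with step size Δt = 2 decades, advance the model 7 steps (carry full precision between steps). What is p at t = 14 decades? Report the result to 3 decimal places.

0.267

Update rule: p ← p + [c·p·(1−p) − e·p]·Δt with Δt = 2.
step 1: Δp = -0.07749, p = 0.31951
step 2: Δp = -0.02587, p = 0.29365
step 3: Δp = -0.01258, p = 0.28107
step 4: Δp = -0.00683, p = 0.27424
step 5: Δp = -0.00390, p = 0.27034
step 6: Δp = -0.00229, p = 0.26805
step 7: Δp = -0.00137, p = 0.26668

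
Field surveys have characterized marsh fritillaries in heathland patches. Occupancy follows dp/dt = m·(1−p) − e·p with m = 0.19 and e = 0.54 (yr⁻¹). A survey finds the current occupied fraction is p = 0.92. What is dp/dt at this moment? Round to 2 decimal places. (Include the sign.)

Colonization term: m·(1−p) = 0.19×0.0800 = 0.01520.
Extinction term: e·p = 0.49680.
dp/dt = 0.01520 − 0.49680 = -0.48160.

-0.48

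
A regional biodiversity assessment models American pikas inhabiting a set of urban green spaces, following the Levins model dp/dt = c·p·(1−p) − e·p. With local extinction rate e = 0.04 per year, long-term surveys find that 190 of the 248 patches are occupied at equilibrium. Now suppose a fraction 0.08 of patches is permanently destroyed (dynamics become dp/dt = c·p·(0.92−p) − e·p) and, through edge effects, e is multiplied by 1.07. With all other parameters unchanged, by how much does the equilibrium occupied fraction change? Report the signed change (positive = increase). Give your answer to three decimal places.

-0.096

Observed p* = 190/248 = 0.76613.
Balance c(1−p*) = e gives c = e/(1 − 0.76613) = 0.04/0.23387 = 0.17104.
New p* = 0.92 − e/c = 0.92 − 0.04280/0.17104 = 0.66977.
Δp* = 0.66977 − 0.76613 = -0.09636.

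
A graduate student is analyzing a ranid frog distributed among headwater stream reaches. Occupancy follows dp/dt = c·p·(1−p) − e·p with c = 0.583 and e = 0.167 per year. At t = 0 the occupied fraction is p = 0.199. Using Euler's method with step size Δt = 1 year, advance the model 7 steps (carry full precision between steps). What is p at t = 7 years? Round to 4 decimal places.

0.6360

Update rule: p ← p + [c·p·(1−p) − e·p]·Δt with Δt = 1.
t = 1: p = 0.19900 + (+0.05970) = 0.25870
t = 2: p = 0.25870 + (+0.06860) = 0.32730
t = 3: p = 0.32730 + (+0.07370) = 0.40100
t = 4: p = 0.40100 + (+0.07307) = 0.47407
t = 5: p = 0.47407 + (+0.06619) = 0.54026
t = 6: p = 0.54026 + (+0.05458) = 0.59484
t = 7: p = 0.59484 + (+0.04117) = 0.63601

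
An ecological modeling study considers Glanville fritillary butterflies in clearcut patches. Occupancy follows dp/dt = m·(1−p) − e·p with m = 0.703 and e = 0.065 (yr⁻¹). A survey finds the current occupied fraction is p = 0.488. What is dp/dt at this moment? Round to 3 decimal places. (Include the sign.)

Colonization term: m·(1−p) = 0.703×0.5120 = 0.35994.
Extinction term: e·p = 0.03172.
dp/dt = 0.35994 − 0.03172 = 0.32822.

0.328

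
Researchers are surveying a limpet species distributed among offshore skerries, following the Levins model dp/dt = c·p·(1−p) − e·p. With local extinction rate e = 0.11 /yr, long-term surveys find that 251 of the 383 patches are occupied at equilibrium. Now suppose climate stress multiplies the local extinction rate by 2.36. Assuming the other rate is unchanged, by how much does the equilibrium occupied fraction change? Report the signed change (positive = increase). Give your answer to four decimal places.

Observed p* = 251/383 = 0.65535.
Balance c(1−p*) = e gives c = e/(1 − 0.65535) = 0.11/0.34465 = 0.31916.
New p* = 1 − e/c = 1 − 0.25960/0.31916 = 0.18661.
Δp* = 0.18661 − 0.65535 = -0.46874.

-0.4687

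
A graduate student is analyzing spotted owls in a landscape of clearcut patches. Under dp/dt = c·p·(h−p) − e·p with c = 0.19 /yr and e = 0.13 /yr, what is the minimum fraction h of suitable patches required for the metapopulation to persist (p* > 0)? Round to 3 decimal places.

0.684

p* = h − e/c is positive only when h > e/c.
h_min = e/c = 0.13/0.19 = 0.6842.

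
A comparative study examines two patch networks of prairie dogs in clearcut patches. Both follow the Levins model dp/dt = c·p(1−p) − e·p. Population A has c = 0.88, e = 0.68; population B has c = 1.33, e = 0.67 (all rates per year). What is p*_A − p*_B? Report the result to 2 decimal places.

-0.27

A: p*_A = 1 − 0.68/0.88 = 0.2273.
B: p*_B = 1 − 0.67/1.33 = 0.4962.
p*_A − p*_B = 0.2273 − 0.4962 = -0.2690.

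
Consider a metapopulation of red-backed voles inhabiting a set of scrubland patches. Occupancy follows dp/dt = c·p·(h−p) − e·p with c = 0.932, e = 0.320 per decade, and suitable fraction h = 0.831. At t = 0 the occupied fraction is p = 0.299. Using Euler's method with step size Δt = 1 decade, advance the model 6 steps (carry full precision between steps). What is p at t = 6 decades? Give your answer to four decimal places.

Update rule: p ← p + [c·p·(h−p) − e·p]·Δt with Δt = 1.
step 1: Δp = +0.05257, p = 0.35157
step 2: Δp = +0.04459, p = 0.39616
step 3: Δp = +0.03378, p = 0.42994
step 4: Δp = +0.02313, p = 0.45307
step 5: Δp = +0.01460, p = 0.46767
step 6: Δp = +0.00871, p = 0.47638

0.4764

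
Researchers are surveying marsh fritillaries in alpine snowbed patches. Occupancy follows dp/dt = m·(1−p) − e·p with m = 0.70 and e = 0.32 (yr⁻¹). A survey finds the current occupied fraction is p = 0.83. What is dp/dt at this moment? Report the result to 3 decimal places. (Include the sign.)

-0.147

Colonization term: m·(1−p) = 0.70×0.1700 = 0.11900.
Extinction term: e·p = 0.26560.
dp/dt = 0.11900 − 0.26560 = -0.14660.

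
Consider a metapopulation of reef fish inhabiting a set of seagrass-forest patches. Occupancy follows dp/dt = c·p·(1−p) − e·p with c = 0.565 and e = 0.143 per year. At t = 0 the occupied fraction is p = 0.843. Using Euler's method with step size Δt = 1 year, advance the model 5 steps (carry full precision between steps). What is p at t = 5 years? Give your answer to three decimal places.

Update rule: p ← p + [c·p·(1−p) − e·p]·Δt with Δt = 1.
t = 1: p = 0.84300 + (-0.04577) = 0.79723
t = 2: p = 0.79723 + (-0.02267) = 0.77456
t = 3: p = 0.77456 + (-0.01210) = 0.76246
t = 4: p = 0.76246 + (-0.00670) = 0.75576
t = 5: p = 0.75576 + (-0.00378) = 0.75198

0.752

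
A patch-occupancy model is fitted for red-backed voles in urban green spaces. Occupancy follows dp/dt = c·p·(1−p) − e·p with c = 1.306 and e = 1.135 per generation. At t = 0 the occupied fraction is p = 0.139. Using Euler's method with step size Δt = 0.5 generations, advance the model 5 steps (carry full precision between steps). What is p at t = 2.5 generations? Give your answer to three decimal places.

0.136

Update rule: p ← p + [c·p·(1−p) − e·p]·Δt with Δt = 0.5.
t = 0.5: p = 0.13900 + (-0.00073) = 0.13827
t = 1: p = 0.13827 + (-0.00066) = 0.13761
t = 1.5: p = 0.13761 + (-0.00060) = 0.13701
t = 2: p = 0.13701 + (-0.00054) = 0.13646
t = 2.5: p = 0.13646 + (-0.00049) = 0.13597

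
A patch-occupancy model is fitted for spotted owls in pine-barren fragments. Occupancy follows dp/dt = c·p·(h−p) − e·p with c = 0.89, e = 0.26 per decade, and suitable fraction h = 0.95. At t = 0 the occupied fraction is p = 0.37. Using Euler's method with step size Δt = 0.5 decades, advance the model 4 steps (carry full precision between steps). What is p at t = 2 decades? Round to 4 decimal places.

Update rule: p ← p + [c·p·(h−p) − e·p]·Δt with Δt = 0.5.
t = 0.5: p = 0.37000 + (+0.04740) = 0.41740
t = 1: p = 0.41740 + (+0.04466) = 0.46206
t = 1.5: p = 0.46206 + (+0.04026) = 0.50232
t = 2: p = 0.50232 + (+0.03477) = 0.53709

0.5371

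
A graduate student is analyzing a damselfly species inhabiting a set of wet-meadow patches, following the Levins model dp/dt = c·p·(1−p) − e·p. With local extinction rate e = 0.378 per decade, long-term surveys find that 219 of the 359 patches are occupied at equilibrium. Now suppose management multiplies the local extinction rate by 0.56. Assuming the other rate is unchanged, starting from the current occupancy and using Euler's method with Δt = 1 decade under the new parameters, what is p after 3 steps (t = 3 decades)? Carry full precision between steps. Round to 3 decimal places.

Observed p* = 219/359 = 0.61003.
Balance c(1−p*) = e gives c = e/(1 − 0.61003) = 0.378/0.38997 = 0.96930.
Starting from p₀ = 0.61003; update p ← p + (dp/dt)·Δt with the new parameters.
step 1: Δp = +0.10146, p = 0.71149
step 2: Δp = +0.04836, p = 0.75985
step 3: Δp = +0.01603, p = 0.77588

0.776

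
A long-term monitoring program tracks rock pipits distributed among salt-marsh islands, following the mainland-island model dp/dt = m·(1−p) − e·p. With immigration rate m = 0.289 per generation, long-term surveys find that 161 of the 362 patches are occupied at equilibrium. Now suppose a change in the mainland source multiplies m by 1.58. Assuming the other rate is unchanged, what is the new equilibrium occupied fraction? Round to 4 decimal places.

0.5586

Observed p* = 161/362 = 0.44475.
Balance m(1−p*) = e·p* gives e = m(1−p*)/p* = 0.289×0.55525/0.44475 = 0.36080.
New p* = m/(m+e) = 0.45662/(0.45662+0.36080) = 0.55861.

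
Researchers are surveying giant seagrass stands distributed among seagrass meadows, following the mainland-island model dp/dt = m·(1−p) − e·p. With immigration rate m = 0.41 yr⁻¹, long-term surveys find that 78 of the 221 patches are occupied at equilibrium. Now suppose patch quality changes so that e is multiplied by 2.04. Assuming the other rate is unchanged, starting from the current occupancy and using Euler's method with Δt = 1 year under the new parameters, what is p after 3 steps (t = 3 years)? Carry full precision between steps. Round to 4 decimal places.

0.0918

Observed p* = 78/221 = 0.35294.
Balance m(1−p*) = e·p* gives e = m(1−p*)/p* = 0.41×0.64706/0.35294 = 0.75167.
Starting from p₀ = 0.35294; update p ← p + (dp/dt)·Δt with the new parameters.
  1  |  dp/dt·Δt = -0.275906  |  p_1 = 0.077035
  2  |  dp/dt·Δt = +0.260290  |  p_2 = 0.337325
  3  |  dp/dt·Δt = -0.245557  |  p_3 = 0.091768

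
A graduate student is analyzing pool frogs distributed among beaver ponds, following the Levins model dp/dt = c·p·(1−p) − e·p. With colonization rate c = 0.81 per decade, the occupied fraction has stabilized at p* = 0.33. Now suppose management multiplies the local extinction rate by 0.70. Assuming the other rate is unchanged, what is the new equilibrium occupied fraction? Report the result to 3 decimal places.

Balance c(1−p*) = e gives e = 0.81×(1 − 0.33000) = 0.54270.
New p* = 1 − e/c = 1 − 0.37989/0.81000 = 0.53100.

0.531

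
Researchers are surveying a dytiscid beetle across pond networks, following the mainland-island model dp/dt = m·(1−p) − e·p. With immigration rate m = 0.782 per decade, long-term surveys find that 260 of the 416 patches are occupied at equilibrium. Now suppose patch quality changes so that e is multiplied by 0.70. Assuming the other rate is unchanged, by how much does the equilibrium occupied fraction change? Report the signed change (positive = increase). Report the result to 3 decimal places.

0.079

Observed p* = 260/416 = 0.62500.
Balance m(1−p*) = e·p* gives e = m(1−p*)/p* = 0.782×0.37500/0.62500 = 0.46920.
New p* = m/(m+e) = 0.78200/(0.78200+0.32844) = 0.70423.
Δp* = 0.70423 − 0.62500 = +0.07923.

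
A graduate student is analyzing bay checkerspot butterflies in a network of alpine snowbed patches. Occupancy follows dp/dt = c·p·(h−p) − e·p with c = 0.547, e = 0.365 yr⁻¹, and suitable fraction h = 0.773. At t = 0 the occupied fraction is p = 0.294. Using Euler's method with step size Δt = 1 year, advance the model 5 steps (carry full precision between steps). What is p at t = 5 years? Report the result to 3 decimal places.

Update rule: p ← p + [c·p·(h−p) − e·p]·Δt with Δt = 1.
  1  |  dp/dt·Δt = -0.030278  |  p_1 = 0.263722
  2  |  dp/dt·Δt = -0.022792  |  p_2 = 0.240930
  3  |  dp/dt·Δt = -0.017819  |  p_3 = 0.223111
  4  |  dp/dt·Δt = -0.014326  |  p_4 = 0.208785
  5  |  dp/dt·Δt = -0.011770  |  p_5 = 0.197015

0.197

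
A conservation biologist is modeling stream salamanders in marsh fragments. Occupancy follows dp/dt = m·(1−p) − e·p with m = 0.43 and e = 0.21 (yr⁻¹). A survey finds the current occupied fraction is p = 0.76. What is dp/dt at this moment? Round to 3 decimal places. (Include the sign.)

Colonization term: m·(1−p) = 0.43×0.2400 = 0.10320.
Extinction term: e·p = 0.15960.
dp/dt = 0.10320 − 0.15960 = -0.05640.

-0.056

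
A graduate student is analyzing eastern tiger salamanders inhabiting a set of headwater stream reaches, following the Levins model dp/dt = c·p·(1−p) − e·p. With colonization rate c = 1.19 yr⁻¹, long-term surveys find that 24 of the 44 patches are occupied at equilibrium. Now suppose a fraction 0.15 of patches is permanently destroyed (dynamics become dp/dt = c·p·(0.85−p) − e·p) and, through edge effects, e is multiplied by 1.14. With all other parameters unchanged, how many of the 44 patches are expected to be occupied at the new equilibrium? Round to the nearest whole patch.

15

Observed p* = 24/44 = 0.54545.
Balance c(1−p*) = e gives e = 1.19×(1 − 0.54545) = 0.54091.
New p* = 0.85 − e/c = 0.85 − 0.61664/1.19000 = 0.33182.
Expected occupied = 44 × 0.33182 = 14.60 ≈ 15.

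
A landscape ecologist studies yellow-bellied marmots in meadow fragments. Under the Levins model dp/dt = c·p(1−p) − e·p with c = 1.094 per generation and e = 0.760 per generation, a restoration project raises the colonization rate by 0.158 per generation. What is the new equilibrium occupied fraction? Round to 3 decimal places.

Before: p* = 1 − 0.760/1.094 = 0.3053.
After the change, c = 1.252, e = 0.76, so p* = 1 − 0.76/1.252 = 0.3930.

0.393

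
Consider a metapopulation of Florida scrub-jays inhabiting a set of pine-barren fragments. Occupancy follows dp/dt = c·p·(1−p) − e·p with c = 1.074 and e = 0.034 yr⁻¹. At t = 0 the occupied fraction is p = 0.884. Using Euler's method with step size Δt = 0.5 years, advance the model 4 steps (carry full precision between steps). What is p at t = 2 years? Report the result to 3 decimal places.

0.963

Update rule: p ← p + [c·p·(1−p) − e·p]·Δt with Δt = 0.5.
  1  |  dp/dt·Δt = +0.040038  |  p_1 = 0.924038
  2  |  dp/dt·Δt = +0.021984  |  p_2 = 0.946022
  3  |  dp/dt·Δt = +0.011339  |  p_3 = 0.957361
  4  |  dp/dt·Δt = +0.005645  |  p_4 = 0.963007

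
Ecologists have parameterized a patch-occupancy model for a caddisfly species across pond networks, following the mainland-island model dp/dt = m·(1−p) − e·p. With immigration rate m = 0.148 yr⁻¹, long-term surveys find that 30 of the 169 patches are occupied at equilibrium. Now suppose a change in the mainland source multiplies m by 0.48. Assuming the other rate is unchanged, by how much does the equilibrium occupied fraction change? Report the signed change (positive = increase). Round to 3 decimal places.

Observed p* = 30/169 = 0.17751.
Balance m(1−p*) = e·p* gives e = m(1−p*)/p* = 0.148×0.82249/0.17751 = 0.68576.
New p* = m/(m+e) = 0.07104/(0.07104+0.68576) = 0.09387.
Δp* = 0.09387 − 0.17751 = -0.08364.

-0.084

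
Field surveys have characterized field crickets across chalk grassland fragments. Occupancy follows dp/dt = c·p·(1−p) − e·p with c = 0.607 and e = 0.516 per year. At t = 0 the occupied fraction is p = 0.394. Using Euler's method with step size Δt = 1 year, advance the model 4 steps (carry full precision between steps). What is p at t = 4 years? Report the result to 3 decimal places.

Update rule: p ← p + [c·p·(1−p) − e·p]·Δt with Δt = 1.
t = 1: p = 0.39400 + (-0.05837) = 0.33563
t = 2: p = 0.33563 + (-0.03783) = 0.29779
t = 3: p = 0.29779 + (-0.02673) = 0.27106
t = 4: p = 0.27106 + (-0.01993) = 0.25113

0.251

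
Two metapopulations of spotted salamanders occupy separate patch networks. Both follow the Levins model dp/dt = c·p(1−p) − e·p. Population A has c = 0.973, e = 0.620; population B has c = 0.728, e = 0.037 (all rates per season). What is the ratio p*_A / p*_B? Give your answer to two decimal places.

0.38

A: p*_A = 1 − 0.620/0.973 = 0.3628.
B: p*_B = 1 − 0.037/0.728 = 0.9492.
p*_A / p*_B = 0.3628/0.9492 = 0.3822.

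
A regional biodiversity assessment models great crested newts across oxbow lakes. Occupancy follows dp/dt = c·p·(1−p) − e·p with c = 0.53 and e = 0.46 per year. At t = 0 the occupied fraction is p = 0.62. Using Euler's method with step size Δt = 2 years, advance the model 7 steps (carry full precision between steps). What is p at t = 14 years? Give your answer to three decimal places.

Update rule: p ← p + [c·p·(1−p) − e·p]·Δt with Δt = 2.
step 1: Δp = -0.32066, p = 0.29934
step 2: Δp = -0.05307, p = 0.24626
step 3: Δp = -0.02981, p = 0.21646
step 4: Δp = -0.01936, p = 0.19710
step 5: Δp = -0.01358, p = 0.18351
step 6: Δp = -0.01001, p = 0.17351
step 7: Δp = -0.00762, p = 0.16589

0.166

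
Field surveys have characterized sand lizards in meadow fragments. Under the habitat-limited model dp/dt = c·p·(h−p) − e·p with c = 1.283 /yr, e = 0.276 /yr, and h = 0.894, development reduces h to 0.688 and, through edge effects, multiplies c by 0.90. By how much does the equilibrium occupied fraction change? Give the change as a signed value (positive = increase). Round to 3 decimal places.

-0.230

Before: p* = h − e/c = 0.894 − 0.276/1.283 = 0.894 − 0.2151 = 0.6789.
After: c = 1.1547, e = 0.276, h = 0.688; p* = 0.688 − 0.276/1.1547 = 0.4490.
Δp* = 0.4490 − 0.6789 = -0.2299.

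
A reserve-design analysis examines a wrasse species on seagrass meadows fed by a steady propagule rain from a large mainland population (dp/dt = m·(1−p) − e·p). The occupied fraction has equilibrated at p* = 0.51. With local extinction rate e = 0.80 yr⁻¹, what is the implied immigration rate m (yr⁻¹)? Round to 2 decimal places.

At equilibrium m(1−p*) = e·p*, so m = e·p*/(1−p*).
m = 0.80 × 0.51 / 0.4900 = 0.4080/0.4900 = 0.8327.

0.83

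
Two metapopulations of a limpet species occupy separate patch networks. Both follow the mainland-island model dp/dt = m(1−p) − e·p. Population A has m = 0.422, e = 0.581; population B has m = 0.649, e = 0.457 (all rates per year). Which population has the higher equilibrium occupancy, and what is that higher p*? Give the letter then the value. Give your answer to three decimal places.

A: p*_A = m/(m+e) = 0.422/1.0030 = 0.4207.
B: p*_B = 0.649/1.1060 = 0.5868.
B is higher at 0.5868.

B, 0.587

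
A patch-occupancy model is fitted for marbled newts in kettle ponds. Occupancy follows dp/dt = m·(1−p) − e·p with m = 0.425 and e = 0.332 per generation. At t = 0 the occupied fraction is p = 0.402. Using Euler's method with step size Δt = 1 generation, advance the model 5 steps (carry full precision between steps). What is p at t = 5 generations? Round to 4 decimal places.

0.5613

Update rule: p ← p + [m·(1−p) − e·p]·Δt with Δt = 1.
  1  |  dp/dt·Δt = +0.120686  |  p_1 = 0.522686
  2  |  dp/dt·Δt = +0.029327  |  p_2 = 0.552013
  3  |  dp/dt·Δt = +0.007126  |  p_3 = 0.559139
  4  |  dp/dt·Δt = +0.001732  |  p_4 = 0.560871
  5  |  dp/dt·Δt = +0.000421  |  p_5 = 0.561292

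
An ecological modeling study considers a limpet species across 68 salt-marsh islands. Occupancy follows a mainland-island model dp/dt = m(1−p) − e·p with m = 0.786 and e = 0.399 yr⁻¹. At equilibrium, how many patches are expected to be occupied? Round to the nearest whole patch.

45

p* = m/(m+e) = 0.786/1.1850 = 0.6633.
Expected occupied patches = N × p* = 68 × 0.6633 = 45.10 ≈ 45.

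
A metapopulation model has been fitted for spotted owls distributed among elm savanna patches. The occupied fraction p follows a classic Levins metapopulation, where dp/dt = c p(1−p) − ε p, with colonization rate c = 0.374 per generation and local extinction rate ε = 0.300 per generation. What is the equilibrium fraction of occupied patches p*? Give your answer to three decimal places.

0.198

Setting dp/dt = 0 and dividing through by p* gives c·(1−p*) = ε.
So p* = 1 − ε/c = 1 − 0.300/0.374 = 1 − 0.8021 = 0.1979.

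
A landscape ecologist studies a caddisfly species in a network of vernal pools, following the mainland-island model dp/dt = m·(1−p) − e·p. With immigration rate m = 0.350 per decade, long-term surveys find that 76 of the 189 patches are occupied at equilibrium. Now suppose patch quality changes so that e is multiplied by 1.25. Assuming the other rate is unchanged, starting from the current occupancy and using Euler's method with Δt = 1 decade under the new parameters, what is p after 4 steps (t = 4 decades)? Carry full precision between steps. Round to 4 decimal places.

Observed p* = 76/189 = 0.40212.
Balance m(1−p*) = e·p* gives e = m(1−p*)/p* = 0.350×0.59788/0.40212 = 0.52039.
Starting from p₀ = 0.40212; update p ← p + (dp/dt)·Δt with the new parameters.
p: 0.40212 → 0.34980  (Δp = -0.05231)
p: 0.34980 → 0.34983  (Δp = +0.00003)
p: 0.34983 → 0.34983  (Δp = -0.00000)
p: 0.34983 → 0.34983  (Δp = +0.00000)

0.3498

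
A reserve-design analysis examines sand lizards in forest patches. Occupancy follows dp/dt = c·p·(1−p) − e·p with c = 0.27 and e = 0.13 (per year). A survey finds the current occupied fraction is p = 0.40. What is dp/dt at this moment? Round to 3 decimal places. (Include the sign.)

Colonization term: c·p·(1−p) = 0.27×0.40×0.6000 = 0.06480.
Extinction term: e·p = 0.05200.
dp/dt = 0.06480 − 0.05200 = 0.01280.

0.013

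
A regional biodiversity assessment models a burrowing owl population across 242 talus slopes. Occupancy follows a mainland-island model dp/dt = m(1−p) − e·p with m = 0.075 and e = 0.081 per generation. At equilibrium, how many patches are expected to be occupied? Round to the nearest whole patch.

p* = m/(m+e) = 0.075/0.1560 = 0.4808.
Expected occupied patches = N × p* = 242 × 0.4808 = 116.35 ≈ 116.

116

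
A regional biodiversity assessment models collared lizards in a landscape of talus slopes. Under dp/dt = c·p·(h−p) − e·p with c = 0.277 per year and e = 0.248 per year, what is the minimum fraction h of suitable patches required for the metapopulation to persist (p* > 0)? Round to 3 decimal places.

p* = h − e/c is positive only when h > e/c.
h_min = e/c = 0.248/0.277 = 0.8953.

0.895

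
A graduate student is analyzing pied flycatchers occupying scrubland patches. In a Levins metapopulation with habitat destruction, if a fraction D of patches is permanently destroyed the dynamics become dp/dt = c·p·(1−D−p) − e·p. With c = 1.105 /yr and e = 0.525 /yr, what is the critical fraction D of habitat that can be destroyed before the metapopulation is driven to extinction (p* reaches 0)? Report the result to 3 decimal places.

The nontrivial equilibrium is p* = (1−D) − e/c; extinction occurs when this hits zero.
So D_crit = 1 − e/c = 1 − 0.525/1.105 = 1 − 0.4751 = 0.5249.
Note this equals the original equilibrium occupancy — the Levins extinction-debt result.

0.525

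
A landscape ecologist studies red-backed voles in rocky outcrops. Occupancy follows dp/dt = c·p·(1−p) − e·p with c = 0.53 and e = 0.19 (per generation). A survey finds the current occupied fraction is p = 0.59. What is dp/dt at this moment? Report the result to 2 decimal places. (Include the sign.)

0.02

Colonization term: c·p·(1−p) = 0.53×0.59×0.4100 = 0.12821.
Extinction term: e·p = 0.11210.
dp/dt = 0.12821 − 0.11210 = 0.01611.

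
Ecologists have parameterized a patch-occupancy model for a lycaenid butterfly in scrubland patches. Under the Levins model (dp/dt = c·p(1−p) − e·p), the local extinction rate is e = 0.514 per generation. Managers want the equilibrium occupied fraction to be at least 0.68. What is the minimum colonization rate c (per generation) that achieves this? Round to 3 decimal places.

p* = 1 − e/c ≥ 0.68 requires e/c ≤ 0.3200, i.e. c ≥ e/0.3200.
c_min = 0.514/0.3200 = 1.6063.

1.606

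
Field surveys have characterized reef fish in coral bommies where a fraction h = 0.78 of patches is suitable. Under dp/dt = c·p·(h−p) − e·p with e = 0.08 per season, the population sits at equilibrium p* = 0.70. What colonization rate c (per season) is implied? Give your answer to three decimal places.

1.000

At equilibrium c(h−p*) = e, so c = e/(h−p*).
c = 0.08/(0.78 − 0.70) = 0.08/0.0800 = 1.0000.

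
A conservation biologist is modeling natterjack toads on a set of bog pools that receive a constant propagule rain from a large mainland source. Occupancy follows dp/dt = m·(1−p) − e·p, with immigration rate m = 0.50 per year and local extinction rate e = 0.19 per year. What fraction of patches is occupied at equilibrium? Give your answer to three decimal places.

0.725

Setting dp/dt = 0: m − m·p* = e·p*, so m = (m+e)·p*.
p* = m/(m+e) = 0.50/(0.50+0.19) = 0.50/0.6900 = 0.7246.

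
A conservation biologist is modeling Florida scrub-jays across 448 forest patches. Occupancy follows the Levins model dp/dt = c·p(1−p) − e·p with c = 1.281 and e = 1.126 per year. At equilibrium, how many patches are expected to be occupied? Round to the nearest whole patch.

54

p* = 1 − e/c = 1 − 1.126/1.281 = 0.1210.
Expected occupied patches = N × p* = 448 × 0.1210 = 54.21 ≈ 54.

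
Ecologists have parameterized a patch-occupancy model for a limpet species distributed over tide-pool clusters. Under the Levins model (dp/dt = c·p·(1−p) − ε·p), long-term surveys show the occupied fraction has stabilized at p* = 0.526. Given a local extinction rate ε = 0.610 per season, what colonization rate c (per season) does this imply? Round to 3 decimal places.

At equilibrium c(1−p*) = ε, so c = ε/(1−p*).
c = 0.610/(1 − 0.526) = 0.610/0.4740 = 1.2869.

1.287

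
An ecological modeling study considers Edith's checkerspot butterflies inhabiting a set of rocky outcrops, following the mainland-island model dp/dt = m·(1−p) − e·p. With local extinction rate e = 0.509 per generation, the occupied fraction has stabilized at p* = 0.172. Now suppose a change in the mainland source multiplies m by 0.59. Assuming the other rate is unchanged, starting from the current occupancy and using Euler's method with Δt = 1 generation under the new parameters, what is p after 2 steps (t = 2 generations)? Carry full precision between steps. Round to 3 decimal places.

Balance m(1−p*) = e·p* gives m = e·p*/(1−p*) = 0.509×0.17200/0.82800 = 0.10573.
Starting from p₀ = 0.17200; update p ← p + (dp/dt)·Δt with the new parameters.
t = 1: p = 0.17200 + (-0.03589) = 0.13611
t = 2: p = 0.13611 + (-0.01539) = 0.12072

0.121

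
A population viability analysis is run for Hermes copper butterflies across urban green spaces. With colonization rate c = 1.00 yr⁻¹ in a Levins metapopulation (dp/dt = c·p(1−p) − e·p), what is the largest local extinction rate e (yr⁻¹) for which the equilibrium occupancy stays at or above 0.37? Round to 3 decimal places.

0.630

1 − e/c ≥ 0.37 ⇒ e ≤ c(1 − 0.37) = 1.00 × 0.6300.
e_max = 0.6300.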